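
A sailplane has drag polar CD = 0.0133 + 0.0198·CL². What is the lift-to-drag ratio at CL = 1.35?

L/D = 27.3

CD = 0.0133 + 0.0198 × 1.35² = 0.04939
L/D = CL/CD = 1.35 / 0.04939 = 27.3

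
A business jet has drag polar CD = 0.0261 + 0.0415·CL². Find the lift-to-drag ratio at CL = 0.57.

L/D = 14.4

CD = 0.0261 + 0.0415 × 0.57² = 0.03958
L/D = CL/CD = 0.57 / 0.03958 = 14.4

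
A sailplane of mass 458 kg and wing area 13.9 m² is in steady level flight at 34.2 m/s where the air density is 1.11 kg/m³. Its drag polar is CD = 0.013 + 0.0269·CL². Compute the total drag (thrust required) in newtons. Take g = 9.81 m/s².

In steady level flight, lift balances weight: W = mg = 458 × 9.81 = 4493 N.
q = ½ρv² = ½ × 1.11 × 34.2² = 649.2 Pa.
Required CL = L/(qS) = 4493/(649.2·13.9) = 0.4979.
CD = 0.013 + 0.0269 × 0.4979² = 0.01967.
D = q·S·CD = 649.2 × 13.9 × 0.01967 = 177.5 N

D = 177 N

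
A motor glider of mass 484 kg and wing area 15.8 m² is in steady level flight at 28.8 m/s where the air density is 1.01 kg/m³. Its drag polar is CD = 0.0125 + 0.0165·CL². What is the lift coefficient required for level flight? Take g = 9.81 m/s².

CL = 0.717

Level flight ⇒ L = W = m·g = 484 × 9.81 = 4748 N.
Dynamic pressure q = 0.5 × 1.01 × 28.8² = 418.9 Pa.
CL = 2W/(ρv²S) = 2×4748/(1.01×28.8²×15.8) = 0.7174.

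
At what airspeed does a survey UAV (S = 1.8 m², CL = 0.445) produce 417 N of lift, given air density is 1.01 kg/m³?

L = ½ρv²S·CL ⇒ v = √(2L/(ρ·S·CL))
v = √(2 × 417 / (1.01 × 1.8 × 0.445)) = √1031 = 32.1 m/s

v = 32.1 m/s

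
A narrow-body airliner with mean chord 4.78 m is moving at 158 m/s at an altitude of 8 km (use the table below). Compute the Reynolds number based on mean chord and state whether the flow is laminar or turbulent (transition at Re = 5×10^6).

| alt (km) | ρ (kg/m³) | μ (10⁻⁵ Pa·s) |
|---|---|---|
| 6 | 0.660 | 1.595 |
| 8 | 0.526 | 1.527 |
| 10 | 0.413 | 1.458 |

Re = 2.6×10^7 (turbulent)

At 8 km, from the table: ρ = 0.526 kg/m³, μ = 1.527×10⁻⁵ Pa·s.
Re = ρ·v·c/μ = 0.526 × 158 × 4.78 / (1.527×10⁻⁵) = 2.6×10^7
Since 2.6×10^7 > 5×10^6, the flow is turbulent.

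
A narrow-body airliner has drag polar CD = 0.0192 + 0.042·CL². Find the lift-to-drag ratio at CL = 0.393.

L/D = 15.3

CD = 0.0192 + 0.042 × 0.393² = 0.02569
L/D = CL/CD = 0.393 / 0.02569 = 15.3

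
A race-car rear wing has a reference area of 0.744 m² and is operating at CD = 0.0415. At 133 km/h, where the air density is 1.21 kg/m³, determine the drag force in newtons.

Convert speed: v = 133 km/h ÷ 3.6 = 36.94 m/s.
D = ½ρv²S·CD = ½ × 1.21 × 36.94² × 0.744 × 0.0415 = 25.5 N

D = 25.5 N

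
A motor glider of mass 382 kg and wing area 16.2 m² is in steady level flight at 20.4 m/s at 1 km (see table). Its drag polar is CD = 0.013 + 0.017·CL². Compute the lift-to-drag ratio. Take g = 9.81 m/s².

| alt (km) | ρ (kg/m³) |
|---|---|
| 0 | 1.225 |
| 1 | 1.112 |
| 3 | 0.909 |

At 1 km, from the table: ρ = 1.112 kg/m³.
Weight W = mg = 382 × 9.81 = 3747.4 N; in level flight L = W.
Dynamic pressure q = 0.5 × 1.112 × 20.4² = 231.4 Pa.
Required CL = L/(qS) = 3747.4/(231.4·16.2) = 0.9997.
CD = 0.013 + 0.017 × 0.9997² = 0.02999.
L/D = CL/CD = 0.9997 / 0.02999 = 33.3

L/D = 33.3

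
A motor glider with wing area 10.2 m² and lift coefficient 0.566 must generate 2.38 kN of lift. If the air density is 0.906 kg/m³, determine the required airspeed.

v = 30.2 m/s

L = ½ρv²S·CL ⇒ v = √(2L/(ρ·S·CL))
v = √(2 × 2380 / (0.906 × 10.2 × 0.566)) = √910 = 30.2 m/s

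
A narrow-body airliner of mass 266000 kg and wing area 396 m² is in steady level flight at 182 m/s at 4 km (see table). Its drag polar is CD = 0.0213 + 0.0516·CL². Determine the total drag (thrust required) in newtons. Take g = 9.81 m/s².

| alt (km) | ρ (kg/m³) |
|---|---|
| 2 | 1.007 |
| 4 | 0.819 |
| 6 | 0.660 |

D = 1.8×10^5 N

At 4 km, from the table: ρ = 0.819 kg/m³.
Weight W = mg = 266000 × 9.81 = 2.6095×10^6 N; in level flight L = W.
Dynamic pressure q = 0.5 × 0.819 × 182² = 13560 Pa.
CL = 2W/(ρv²S) = 2×2.6095×10^6/(0.819×182²×396) = 0.4858.
CD = 0.0213 + 0.0516 × 0.4858² = 0.03348.
D = q·S·CD = 13560 × 396 × 0.03348 = 1.798×10^5 N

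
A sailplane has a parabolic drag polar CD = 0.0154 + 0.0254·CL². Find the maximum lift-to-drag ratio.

(L/D)max = 25.3

For CD = CD0 + K·CL², (L/D)max occurs at CL* = √(CD0/K) and equals 1/(2√(K·CD0)).
(L/D)max = 1/(2√(0.0254 × 0.0154)) = 1/(2 × 0.01978) = 25.3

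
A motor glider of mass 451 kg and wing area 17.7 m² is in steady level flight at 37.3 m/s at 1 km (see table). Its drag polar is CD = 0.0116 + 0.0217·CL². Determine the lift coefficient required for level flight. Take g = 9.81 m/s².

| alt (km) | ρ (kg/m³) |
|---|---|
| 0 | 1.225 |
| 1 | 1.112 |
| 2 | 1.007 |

At 1 km, from the table: ρ = 1.112 kg/m³.
In steady level flight, lift balances weight: W = mg = 451 × 9.81 = 4424.3 N.
q = ½ρv² = ½ × 1.112 × 37.3² = 773.6 Pa.
CL = W/(q·S) = 4424.3 / (773.6 × 17.7) = 0.3231.

CL = 0.323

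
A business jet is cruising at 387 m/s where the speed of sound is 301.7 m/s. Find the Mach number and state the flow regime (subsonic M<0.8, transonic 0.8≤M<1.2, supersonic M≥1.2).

M = v/a = 387 / 301.7 = 1.28
M = 1.28 → supersonic.

M = 1.28 (supersonic)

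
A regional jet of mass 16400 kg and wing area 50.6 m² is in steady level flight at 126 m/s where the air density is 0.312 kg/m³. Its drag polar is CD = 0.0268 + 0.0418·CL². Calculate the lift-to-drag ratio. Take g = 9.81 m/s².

In steady level flight, lift balances weight: W = mg = 16400 × 9.81 = 1.6088×10^5 N.
q = ½ρv² = ½ × 0.312 × 126² = 2477 Pa.
CL = 2W/(ρv²S) = 2×1.6088×10^5/(0.312×126²×50.6) = 1.284.
CD = 0.0268 + 0.0418 × 1.284² = 0.09569.
L/D = CL/CD = 1.284 / 0.09569 = 13.4

L/D = 13.4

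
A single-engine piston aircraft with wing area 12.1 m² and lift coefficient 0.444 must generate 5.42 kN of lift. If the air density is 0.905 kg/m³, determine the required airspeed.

v = 47.2 m/s

L = ½ρv²S·CL ⇒ v = √(2L/(ρ·S·CL))
v = √(2 × 5420 / (0.905 × 12.1 × 0.444)) = √2230 = 47.2 m/s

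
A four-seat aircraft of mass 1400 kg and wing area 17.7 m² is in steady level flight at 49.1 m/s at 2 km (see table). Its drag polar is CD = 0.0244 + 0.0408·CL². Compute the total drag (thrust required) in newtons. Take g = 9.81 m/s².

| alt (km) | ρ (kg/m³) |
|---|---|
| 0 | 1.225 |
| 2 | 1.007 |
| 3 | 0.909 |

At 2 km, from the table: ρ = 1.007 kg/m³.
Level flight ⇒ L = W = m·g = 1400 × 9.81 = 13734 N.
q = ½ρv² = ½ × 1.007 × 49.1² = 1214 Pa.
CL = W/(q·S) = 13734 / (1214 × 17.7) = 0.6392.
CD = 0.0244 + 0.0408 × 0.6392² = 0.04107.
D = q·S·CD = 1214 × 17.7 × 0.04107 = 882.4 N

D = 882 N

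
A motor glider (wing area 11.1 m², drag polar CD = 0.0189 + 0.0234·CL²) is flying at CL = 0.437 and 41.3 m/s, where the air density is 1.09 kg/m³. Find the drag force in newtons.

CD = 0.0189 + 0.0234 × 0.437² = 0.02337
D = ½ρv²S·CD = ½ × 1.09 × 41.3² × 11.1 × 0.02337 = 241 N

D = 241 N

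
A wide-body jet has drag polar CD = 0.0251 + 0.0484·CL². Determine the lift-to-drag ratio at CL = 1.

L/D = 13.6

CD = 0.0251 + 0.0484 × 1² = 0.0735
L/D = CL/CD = 1 / 0.0735 = 13.6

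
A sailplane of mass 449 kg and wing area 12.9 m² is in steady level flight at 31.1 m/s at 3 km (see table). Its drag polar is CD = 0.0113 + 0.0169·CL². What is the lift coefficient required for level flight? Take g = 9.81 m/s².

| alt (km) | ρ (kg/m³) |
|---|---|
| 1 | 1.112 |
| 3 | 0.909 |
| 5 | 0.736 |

CL = 0.777

At 3 km, from the table: ρ = 0.909 kg/m³.
In steady level flight, lift balances weight: W = mg = 449 × 9.81 = 4404.7 N.
Dynamic pressure q = 0.5 × 0.909 × 31.1² = 439.6 Pa.
CL = W/(q·S) = 4404.7 / (439.6 × 12.9) = 0.7767.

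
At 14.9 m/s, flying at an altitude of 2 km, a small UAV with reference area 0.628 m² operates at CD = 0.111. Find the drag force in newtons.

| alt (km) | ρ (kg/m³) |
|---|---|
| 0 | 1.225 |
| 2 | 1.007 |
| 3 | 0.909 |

D = 7.79 N

At 2 km, from the table: ρ = 1.007 kg/m³.
Dynamic pressure q = ½ρv² = ½ × 1.007 × 14.9² = 111.8 Pa.
D = q·S·CD = 111.8 × 0.628 × 0.111 = 7.79 N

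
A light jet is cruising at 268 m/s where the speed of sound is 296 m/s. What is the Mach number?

M = v/a = 268 / 296 = 0.905

M = 0.905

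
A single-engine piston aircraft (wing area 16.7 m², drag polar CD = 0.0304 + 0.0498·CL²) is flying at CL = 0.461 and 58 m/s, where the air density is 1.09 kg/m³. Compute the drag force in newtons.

D = 1250 N

CD = 0.0304 + 0.0498 × 0.461² = 0.04098
D = ½ρv²S·CD = ½ × 1.09 × 58² × 16.7 × 0.04098 = 1250 N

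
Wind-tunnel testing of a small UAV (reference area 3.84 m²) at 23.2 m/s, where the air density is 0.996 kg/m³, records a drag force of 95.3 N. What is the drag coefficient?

CD = 0.0926

From D = ½ρv²S·CD, rearranging gives CD = 2D/(ρv²S).
CD = 2 × 95.3 / (0.996 × 23.2² × 3.84) = 0.0926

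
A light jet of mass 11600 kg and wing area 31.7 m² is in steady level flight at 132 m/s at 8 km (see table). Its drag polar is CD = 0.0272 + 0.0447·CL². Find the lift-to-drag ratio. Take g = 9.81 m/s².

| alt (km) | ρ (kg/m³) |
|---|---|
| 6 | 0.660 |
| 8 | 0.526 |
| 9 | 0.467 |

At 8 km, from the table: ρ = 0.526 kg/m³.
Weight W = mg = 11600 × 9.81 = 1.138×10^5 N; in level flight L = W.
q = ½ρv² = ½ × 0.526 × 132² = 4583 Pa.
CL = W/(q·S) = 1.138×10^5 / (4583 × 31.7) = 0.7834.
CD = 0.0272 + 0.0447 × 0.7834² = 0.05463.
L/D = CL/CD = 0.7834 / 0.05463 = 14.3

L/D = 14.3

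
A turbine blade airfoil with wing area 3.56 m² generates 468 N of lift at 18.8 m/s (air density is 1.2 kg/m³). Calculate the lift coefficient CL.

CL = 0.62

From L = ½ρv²S·CL, rearranging gives CL = 2L/(ρv²S).
CL = 2 × 468 / (1.2 × 18.8² × 3.56) = 0.62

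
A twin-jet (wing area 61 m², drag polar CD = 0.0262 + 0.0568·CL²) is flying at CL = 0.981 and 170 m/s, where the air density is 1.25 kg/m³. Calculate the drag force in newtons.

CD = 0.0262 + 0.0568 × 0.981² = 0.08086
D = ½ρv²S·CD = ½ × 1.25 × 170² × 61 × 0.08086 = 89100 N

D = 89100 N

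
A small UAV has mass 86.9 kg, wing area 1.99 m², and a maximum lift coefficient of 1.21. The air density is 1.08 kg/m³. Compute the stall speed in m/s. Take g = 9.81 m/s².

At stall, lift equals weight: L = W = m·g = 86.9 × 9.81 = 852.5 N.
From L = ½ρV²S·CL,max = W: V_stall = √(2W/(ρSCL,max)) = √(2·852.5/(1.08·1.99·1.21))
V_stall = √655.6 = 25.6 m/s

V_stall = 25.6 m/s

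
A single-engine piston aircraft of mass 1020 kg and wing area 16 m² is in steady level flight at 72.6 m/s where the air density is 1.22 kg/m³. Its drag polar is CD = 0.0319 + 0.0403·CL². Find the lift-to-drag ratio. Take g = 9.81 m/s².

L/D = 5.82

Level flight ⇒ L = W = m·g = 1020 × 9.81 = 10006 N.
Dynamic pressure q = 0.5 × 1.22 × 72.6² = 3215 Pa.
CL = W/(q·S) = 10006 / (3215 × 16) = 0.1945.
CD = 0.0319 + 0.0403 × 0.1945² = 0.03342.
L/D = CL/CD = 0.1945 / 0.03342 = 5.82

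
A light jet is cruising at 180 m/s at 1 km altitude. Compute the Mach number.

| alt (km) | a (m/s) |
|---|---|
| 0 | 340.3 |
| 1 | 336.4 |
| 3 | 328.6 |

At 1 km, from the table: a = 336.4 m/s.
M = v/a = 180 / 336.4 = 0.535

M = 0.535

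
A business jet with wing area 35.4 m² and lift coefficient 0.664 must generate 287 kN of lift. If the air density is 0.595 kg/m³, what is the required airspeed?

v = 203 m/s

L = ½ρv²S·CL ⇒ v = √(2L/(ρ·S·CL))
v = √(2 × 2.87×10^5 / (0.595 × 35.4 × 0.664)) = √41040 = 203 m/s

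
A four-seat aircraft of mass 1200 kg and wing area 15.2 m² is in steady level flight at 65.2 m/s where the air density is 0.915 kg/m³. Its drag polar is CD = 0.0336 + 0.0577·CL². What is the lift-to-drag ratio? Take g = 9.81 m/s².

L/D = 9.32

In steady level flight, lift balances weight: W = mg = 1200 × 9.81 = 11772 N.
Dynamic pressure q = 0.5 × 0.915 × 65.2² = 1945 Pa.
CL = 2W/(ρv²S) = 2×11772/(0.915×65.2²×15.2) = 0.3982.
CD = 0.0336 + 0.0577 × 0.3982² = 0.04275.
L/D = CL/CD = 0.3982 / 0.04275 = 9.32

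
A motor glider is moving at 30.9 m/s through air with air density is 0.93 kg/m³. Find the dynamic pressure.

q = ½ρv² = ½ × 0.93 × 30.9² = 444 Pa

q = 444 Pa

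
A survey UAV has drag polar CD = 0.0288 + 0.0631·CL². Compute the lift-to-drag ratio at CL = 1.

L/D = 10.9

CD = 0.0288 + 0.0631 × 1² = 0.0919
L/D = CL/CD = 1 / 0.0919 = 10.9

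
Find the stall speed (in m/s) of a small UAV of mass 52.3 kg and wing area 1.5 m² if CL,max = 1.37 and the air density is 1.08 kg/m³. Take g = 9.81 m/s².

V_stall = 21.5 m/s

Weight W = mg = 52.3 × 9.81 = 513.1 N.
From L = ½ρV²S·CL,max = W: V_stall = √(2W/(ρSCL,max)) = √(2·513.1/(1.08·1.5·1.37))
V_stall = √462.3 = 21.5 m/s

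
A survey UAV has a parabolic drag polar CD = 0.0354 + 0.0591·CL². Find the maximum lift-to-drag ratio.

For CD = CD0 + K·CL², (L/D)max occurs at CL* = √(CD0/K) and equals 1/(2√(K·CD0)).
(L/D)max = 1/(2√(0.0591 × 0.0354)) = 1/(2 × 0.04574) = 10.9

(L/D)max = 10.9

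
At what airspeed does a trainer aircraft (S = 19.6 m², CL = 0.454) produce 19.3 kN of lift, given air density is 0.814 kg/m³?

L = ½ρv²S·CL ⇒ v = √(2L/(ρ·S·CL))
v = √(2 × 19300 / (0.814 × 19.6 × 0.454)) = √5329 = 73 m/s

v = 73 m/s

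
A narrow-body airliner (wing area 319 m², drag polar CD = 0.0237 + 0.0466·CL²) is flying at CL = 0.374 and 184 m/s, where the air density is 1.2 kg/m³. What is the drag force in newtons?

CD = 0.0237 + 0.0466 × 0.374² = 0.03022
D = ½ρv²S·CD = ½ × 1.2 × 184² × 319 × 0.03022 = 1.96×10^5 N

D = 1.96×10^5 N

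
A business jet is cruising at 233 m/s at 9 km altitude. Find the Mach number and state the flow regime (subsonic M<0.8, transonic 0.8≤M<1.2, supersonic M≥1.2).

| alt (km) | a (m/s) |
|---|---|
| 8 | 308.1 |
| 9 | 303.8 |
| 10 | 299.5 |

At 9 km, from the table: a = 303.8 m/s.
M = v/a = 233 / 303.8 = 0.767
M = 0.767 → subsonic.

M = 0.767 (subsonic)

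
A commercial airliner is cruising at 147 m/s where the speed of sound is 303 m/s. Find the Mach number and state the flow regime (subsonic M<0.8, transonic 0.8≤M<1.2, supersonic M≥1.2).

M = v/a = 147 / 303 = 0.485
M = 0.485 → subsonic.

M = 0.485 (subsonic)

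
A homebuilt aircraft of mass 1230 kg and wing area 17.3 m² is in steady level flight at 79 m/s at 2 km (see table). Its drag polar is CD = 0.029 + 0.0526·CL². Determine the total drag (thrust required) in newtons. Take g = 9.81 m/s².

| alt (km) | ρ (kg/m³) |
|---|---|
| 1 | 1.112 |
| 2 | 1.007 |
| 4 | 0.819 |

At 2 km, from the table: ρ = 1.007 kg/m³.
In steady level flight, lift balances weight: W = mg = 1230 × 9.81 = 12066 N.
q = ½ρv² = ½ × 1.007 × 79² = 3142 Pa.
CL = W/(q·S) = 12066 / (3142 × 17.3) = 0.222.
CD = 0.029 + 0.0526 × 0.222² = 0.03159.
D = q·S·CD = 3142 × 17.3 × 0.03159 = 1717 N

D = 1720 N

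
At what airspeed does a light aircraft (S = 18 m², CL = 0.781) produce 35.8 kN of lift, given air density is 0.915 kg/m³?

L = ½ρv²S·CL ⇒ v = √(2L/(ρ·S·CL))
v = √(2 × 35800 / (0.915 × 18 × 0.781)) = √5566 = 74.6 m/s

v = 74.6 m/s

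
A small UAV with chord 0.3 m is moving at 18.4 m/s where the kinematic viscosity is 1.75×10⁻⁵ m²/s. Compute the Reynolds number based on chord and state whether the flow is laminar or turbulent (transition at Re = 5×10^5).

Re = 3.15×10^5 (laminar)

Re = v·c/ν = 18.4 × 0.3 / (1.75×10⁻⁵) = 3.15×10^5
Since 3.15×10^5 < 5×10^5, the flow is laminar.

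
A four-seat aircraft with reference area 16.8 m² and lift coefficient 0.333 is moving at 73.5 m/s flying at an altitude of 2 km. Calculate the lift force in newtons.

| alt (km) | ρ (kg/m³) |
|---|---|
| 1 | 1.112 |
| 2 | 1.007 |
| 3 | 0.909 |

L = 15200 N

At 2 km, from the table: ρ = 1.007 kg/m³.
Dynamic pressure q = ½ρv² = ½ × 1.007 × 73.5² = 2720 Pa.
L = q·S·CL = 2720 × 16.8 × 0.333 = 15200 N ≈ 15.2 kN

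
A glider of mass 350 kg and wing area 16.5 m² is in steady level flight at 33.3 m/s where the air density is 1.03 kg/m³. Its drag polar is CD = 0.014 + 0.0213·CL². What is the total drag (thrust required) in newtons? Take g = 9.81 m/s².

In steady level flight, lift balances weight: W = mg = 350 × 9.81 = 3433.5 N.
Dynamic pressure q = 0.5 × 1.03 × 33.3² = 571.1 Pa.
Required CL = L/(qS) = 3433.5/(571.1·16.5) = 0.3644.
CD = 0.014 + 0.0213 × 0.3644² = 0.01683.
D = q·S·CD = 571.1 × 16.5 × 0.01683 = 158.6 N

D = 159 N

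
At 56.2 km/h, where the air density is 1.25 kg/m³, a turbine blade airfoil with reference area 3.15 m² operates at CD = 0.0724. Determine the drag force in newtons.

Convert speed: v = 56.2 km/h ÷ 3.6 = 15.61 m/s.
D = ½ρv²S·CD = ½ × 1.25 × 15.61² × 3.15 × 0.0724 = 34.7 N

D = 34.7 N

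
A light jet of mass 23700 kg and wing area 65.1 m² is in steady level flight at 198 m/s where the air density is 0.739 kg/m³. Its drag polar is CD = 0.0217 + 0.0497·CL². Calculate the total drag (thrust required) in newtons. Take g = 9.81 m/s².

In steady level flight, lift balances weight: W = mg = 23700 × 9.81 = 2.325×10^5 N.
Dynamic pressure q = 0.5 × 0.739 × 198² = 14490 Pa.
Required CL = L/(qS) = 2.325×10^5/(14490·65.1) = 0.2465.
CD = 0.0217 + 0.0497 × 0.2465² = 0.02472.
D = q·S·CD = 14490 × 65.1 × 0.02472 = 23310 N

D = 23300 N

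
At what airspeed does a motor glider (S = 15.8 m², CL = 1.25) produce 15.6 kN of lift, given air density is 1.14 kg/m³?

L = ½ρv²S·CL ⇒ v = √(2L/(ρ·S·CL))
v = √(2 × 15600 / (1.14 × 15.8 × 1.25)) = √1386 = 37.2 m/s

v = 37.2 m/s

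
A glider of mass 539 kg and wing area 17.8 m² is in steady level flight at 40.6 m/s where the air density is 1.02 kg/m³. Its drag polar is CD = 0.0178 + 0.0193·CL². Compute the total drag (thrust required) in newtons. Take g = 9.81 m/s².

D = 302 N

In steady level flight, lift balances weight: W = mg = 539 × 9.81 = 5287.6 N.
q = ½ρv² = ½ × 1.02 × 40.6² = 840.7 Pa.
CL = 2W/(ρv²S) = 2×5287.6/(1.02×40.6²×17.8) = 0.3534.
CD = 0.0178 + 0.0193 × 0.3534² = 0.02021.
D = q·S·CD = 840.7 × 17.8 × 0.02021 = 302.4 N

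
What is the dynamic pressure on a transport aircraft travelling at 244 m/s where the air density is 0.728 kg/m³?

q = ½ρv² = ½ × 0.728 × 244² = 21700 Pa

q = 21700 Pa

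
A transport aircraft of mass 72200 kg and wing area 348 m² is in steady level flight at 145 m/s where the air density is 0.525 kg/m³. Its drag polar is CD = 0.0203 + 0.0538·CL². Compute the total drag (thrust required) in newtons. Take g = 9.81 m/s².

Level flight ⇒ L = W = m·g = 72200 × 9.81 = 7.0828×10^5 N.
q = ½ρv² = ½ × 0.525 × 145² = 5519 Pa.
CL = W/(q·S) = 7.0828×10^5 / (5519 × 348) = 0.3688.
CD = 0.0203 + 0.0538 × 0.3688² = 0.02762.
D = q·S·CD = 5519 × 348 × 0.02762 = 53040 N

D = 53000 N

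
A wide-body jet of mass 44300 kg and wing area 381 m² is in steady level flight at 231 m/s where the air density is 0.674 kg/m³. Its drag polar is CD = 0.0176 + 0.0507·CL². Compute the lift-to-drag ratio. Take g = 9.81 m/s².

L/D = 3.56

Weight W = mg = 44300 × 9.81 = 4.3458×10^5 N; in level flight L = W.
Dynamic pressure q = 0.5 × 0.674 × 231² = 17980 Pa.
CL = 2W/(ρv²S) = 2×4.3458×10^5/(0.674×231²×381) = 0.06343.
CD = 0.0176 + 0.0507 × 0.06343² = 0.0178.
L/D = CL/CD = 0.06343 / 0.0178 = 3.56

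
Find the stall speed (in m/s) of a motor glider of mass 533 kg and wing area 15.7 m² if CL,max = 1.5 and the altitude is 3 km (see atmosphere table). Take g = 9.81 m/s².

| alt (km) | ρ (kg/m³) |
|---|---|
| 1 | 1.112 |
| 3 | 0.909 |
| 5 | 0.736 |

V_stall = 22.1 m/s

At 3 km, from the table: ρ = 0.909 kg/m³.
At stall, lift equals weight: L = W = m·g = 533 × 9.81 = 5229 N.
V_stall = √(2W/(ρ·S·CL,max)) = √(2 × 5229 / (0.909 × 15.7 × 1.5))
V_stall = √488.5 = 22.1 m/s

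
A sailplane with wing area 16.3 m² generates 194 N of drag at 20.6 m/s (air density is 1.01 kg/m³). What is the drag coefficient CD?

CD = 0.0555

From D = ½ρv²S·CD, rearranging gives CD = 2D/(ρv²S).
CD = 2 × 194 / (1.01 × 20.6² × 16.3) = 0.0555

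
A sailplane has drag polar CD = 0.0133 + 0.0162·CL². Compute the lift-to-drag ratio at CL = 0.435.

L/D = 26.6

CD = 0.0133 + 0.0162 × 0.435² = 0.01637
L/D = CL/CD = 0.435 / 0.01637 = 26.6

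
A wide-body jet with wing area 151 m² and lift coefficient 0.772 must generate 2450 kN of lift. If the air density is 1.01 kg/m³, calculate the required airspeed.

L = ½ρv²S·CL ⇒ v = √(2L/(ρ·S·CL))
v = √(2 × 2.45×10^6 / (1.01 × 151 × 0.772)) = √41620 = 204 m/s

v = 204 m/s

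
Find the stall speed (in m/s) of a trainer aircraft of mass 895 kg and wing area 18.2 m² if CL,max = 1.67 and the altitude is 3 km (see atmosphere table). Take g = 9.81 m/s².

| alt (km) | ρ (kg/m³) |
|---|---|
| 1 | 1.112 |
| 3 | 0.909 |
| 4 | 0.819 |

V_stall = 25.2 m/s

At 3 km, from the table: ρ = 0.909 kg/m³.
Weight W = mg = 895 × 9.81 = 8780 N.
From L = ½ρV²S·CL,max = W: V_stall = √(2W/(ρSCL,max)) = √(2·8780/(0.909·18.2·1.67))
V_stall = √635.6 = 25.2 m/s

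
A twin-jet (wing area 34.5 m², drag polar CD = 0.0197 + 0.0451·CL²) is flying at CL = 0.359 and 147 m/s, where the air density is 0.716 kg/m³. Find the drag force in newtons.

D = 6810 N

CD = 0.0197 + 0.0451 × 0.359² = 0.02551
D = ½ρv²S·CD = ½ × 0.716 × 147² × 34.5 × 0.02551 = 6810 N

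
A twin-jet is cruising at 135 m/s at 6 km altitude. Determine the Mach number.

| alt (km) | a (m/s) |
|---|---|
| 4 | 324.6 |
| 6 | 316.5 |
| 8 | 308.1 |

At 6 km, from the table: a = 316.5 m/s.
M = v/a = 135 / 316.5 = 0.427

M = 0.427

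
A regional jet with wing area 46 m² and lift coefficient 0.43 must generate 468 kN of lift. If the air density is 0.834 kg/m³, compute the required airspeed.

L = ½ρv²S·CL ⇒ v = √(2L/(ρ·S·CL))
v = √(2 × 4.68×10^5 / (0.834 × 46 × 0.43)) = √56740 = 238 m/s

v = 238 m/s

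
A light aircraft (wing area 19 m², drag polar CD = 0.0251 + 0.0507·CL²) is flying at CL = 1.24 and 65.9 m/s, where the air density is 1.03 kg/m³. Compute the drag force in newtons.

CD = 0.0251 + 0.0507 × 1.24² = 0.1031
D = ½ρv²S·CD = ½ × 1.03 × 65.9² × 19 × 0.1031 = 4380 N

D = 4380 N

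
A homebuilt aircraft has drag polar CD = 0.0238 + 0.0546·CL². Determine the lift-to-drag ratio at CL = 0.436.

L/D = 12.8

CD = 0.0238 + 0.0546 × 0.436² = 0.03418
L/D = CL/CD = 0.436 / 0.03418 = 12.8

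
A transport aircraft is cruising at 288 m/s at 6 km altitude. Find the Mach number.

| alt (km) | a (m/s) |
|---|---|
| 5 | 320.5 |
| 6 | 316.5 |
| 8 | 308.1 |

M = 0.91

At 6 km, from the table: a = 316.5 m/s.
M = v/a = 288 / 316.5 = 0.91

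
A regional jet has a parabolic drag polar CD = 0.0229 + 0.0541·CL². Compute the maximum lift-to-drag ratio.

(L/D)max = 14.2

For CD = CD0 + K·CL², (L/D)max occurs at CL* = √(CD0/K) and equals 1/(2√(K·CD0)).
(L/D)max = 1/(2√(0.0541 × 0.0229)) = 1/(2 × 0.0352) = 14.2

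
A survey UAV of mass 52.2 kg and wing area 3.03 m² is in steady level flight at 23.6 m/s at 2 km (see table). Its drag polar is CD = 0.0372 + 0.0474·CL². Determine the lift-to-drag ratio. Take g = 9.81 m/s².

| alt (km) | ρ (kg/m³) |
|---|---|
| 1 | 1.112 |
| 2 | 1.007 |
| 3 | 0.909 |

L/D = 11.1

At 2 km, from the table: ρ = 1.007 kg/m³.
Weight W = mg = 52.2 × 9.81 = 512.08 N; in level flight L = W.
q = ½ρv² = ½ × 1.007 × 23.6² = 280.4 Pa.
CL = 2W/(ρv²S) = 2×512.08/(1.007×23.6²×3.03) = 0.6027.
CD = 0.0372 + 0.0474 × 0.6027² = 0.05442.
L/D = CL/CD = 0.6027 / 0.05442 = 11.1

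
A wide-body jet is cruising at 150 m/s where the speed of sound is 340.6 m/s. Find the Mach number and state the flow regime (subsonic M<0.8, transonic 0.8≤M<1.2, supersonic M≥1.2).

M = 0.44 (subsonic)

M = v/a = 150 / 340.6 = 0.44
M = 0.44 → subsonic.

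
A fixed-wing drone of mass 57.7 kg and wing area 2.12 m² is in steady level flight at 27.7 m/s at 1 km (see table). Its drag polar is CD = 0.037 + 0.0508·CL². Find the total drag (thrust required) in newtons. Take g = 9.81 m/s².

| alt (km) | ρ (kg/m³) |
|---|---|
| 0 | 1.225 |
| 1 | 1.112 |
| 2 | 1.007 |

At 1 km, from the table: ρ = 1.112 kg/m³.
Weight W = mg = 57.7 × 9.81 = 566.04 N; in level flight L = W.
q = ½ρv² = ½ × 1.112 × 27.7² = 426.6 Pa.
CL = W/(q·S) = 566.04 / (426.6 × 2.12) = 0.6259.
CD = 0.037 + 0.0508 × 0.6259² = 0.0569.
D = q·S·CD = 426.6 × 2.12 × 0.0569 = 51.46 N

D = 51.5 N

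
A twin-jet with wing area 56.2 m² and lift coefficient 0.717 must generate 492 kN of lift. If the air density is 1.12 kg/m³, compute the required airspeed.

L = ½ρv²S·CL ⇒ v = √(2L/(ρ·S·CL))
v = √(2 × 4.92×10^5 / (1.12 × 56.2 × 0.717)) = √21800 = 148 m/s

v = 148 m/s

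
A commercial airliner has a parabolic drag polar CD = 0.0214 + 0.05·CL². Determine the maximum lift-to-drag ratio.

(L/D)max = 15.3

For CD = CD0 + K·CL², (L/D)max occurs at CL* = √(CD0/K) and equals 1/(2√(K·CD0)).
(L/D)max = 1/(2√(0.05 × 0.0214)) = 1/(2 × 0.03271) = 15.3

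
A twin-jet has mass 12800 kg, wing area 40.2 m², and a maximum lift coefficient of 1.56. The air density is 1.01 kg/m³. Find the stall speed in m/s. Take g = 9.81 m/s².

V_stall = 63 m/s

Stall occurs when L = W at CL,max. W = mg = 12800 × 9.81 = 1.256×10^5 N.
From L = ½ρV²S·CL,max = W: V_stall = √(2W/(ρSCL,max)) = √(2·1.256×10^5/(1.01·40.2·1.56))
V_stall = √3965 = 63 m/s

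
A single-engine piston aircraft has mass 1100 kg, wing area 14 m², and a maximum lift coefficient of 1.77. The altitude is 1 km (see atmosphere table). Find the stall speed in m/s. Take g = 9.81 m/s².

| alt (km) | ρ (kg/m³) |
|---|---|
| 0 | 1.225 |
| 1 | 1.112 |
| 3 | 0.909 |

At 1 km, from the table: ρ = 1.112 kg/m³.
Weight W = mg = 1100 × 9.81 = 10790 N.
From L = ½ρV²S·CL,max = W: V_stall = √(2W/(ρSCL,max)) = √(2·10790/(1.112·14·1.77))
V_stall = √783.2 = 28 m/s

V_stall = 28 m/s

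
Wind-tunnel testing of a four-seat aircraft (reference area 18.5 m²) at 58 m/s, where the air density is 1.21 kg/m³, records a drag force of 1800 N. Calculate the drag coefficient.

CD = 0.0478

From D = ½ρv²S·CD, rearranging gives CD = 2D/(ρv²S).
CD = 2 × 1800 / (1.21 × 58² × 18.5) = 0.0478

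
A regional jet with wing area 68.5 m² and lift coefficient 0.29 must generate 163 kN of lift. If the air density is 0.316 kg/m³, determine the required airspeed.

v = 228 m/s

L = ½ρv²S·CL ⇒ v = √(2L/(ρ·S·CL))
v = √(2 × 1.63×10^5 / (0.316 × 68.5 × 0.29)) = √51930 = 228 m/s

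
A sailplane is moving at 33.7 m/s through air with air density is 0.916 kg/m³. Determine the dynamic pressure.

q = 520 Pa

q = ½ρv² = ½ × 0.916 × 33.7² = 520 Pa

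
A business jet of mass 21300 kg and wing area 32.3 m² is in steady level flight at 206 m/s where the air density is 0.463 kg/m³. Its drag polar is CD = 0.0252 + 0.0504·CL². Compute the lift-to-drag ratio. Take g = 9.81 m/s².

L/D = 14

Level flight ⇒ L = W = m·g = 21300 × 9.81 = 2.0895×10^5 N.
q = ½ρv² = ½ × 0.463 × 206² = 9824 Pa.
Required CL = L/(qS) = 2.0895×10^5/(9824·32.3) = 0.6585.
CD = 0.0252 + 0.0504 × 0.6585² = 0.04706.
L/D = CL/CD = 0.6585 / 0.04706 = 14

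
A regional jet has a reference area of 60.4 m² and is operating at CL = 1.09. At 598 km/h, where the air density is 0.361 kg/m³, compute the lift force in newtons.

L = 3.28×10^5 N

Convert speed: v = 598 km/h ÷ 3.6 = 166.1 m/s.
L = ½ρv²S·CL = ½ × 0.361 × 166.1² × 60.4 × 1.09 = 3.28×10^5 N ≈ 328 kN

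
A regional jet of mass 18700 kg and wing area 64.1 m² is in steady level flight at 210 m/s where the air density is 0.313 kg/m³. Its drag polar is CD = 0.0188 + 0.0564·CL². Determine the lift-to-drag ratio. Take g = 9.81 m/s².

L/D = 14.6

Weight W = mg = 18700 × 9.81 = 1.8345×10^5 N; in level flight L = W.
q = ½ρv² = ½ × 0.313 × 210² = 6902 Pa.
Required CL = L/(qS) = 1.8345×10^5/(6902·64.1) = 0.4147.
CD = 0.0188 + 0.0564 × 0.4147² = 0.0285.
L/D = CL/CD = 0.4147 / 0.0285 = 14.6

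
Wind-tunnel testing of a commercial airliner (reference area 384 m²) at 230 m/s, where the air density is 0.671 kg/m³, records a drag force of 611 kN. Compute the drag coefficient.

CD = 0.0897

From D = ½ρv²S·CD, rearranging gives CD = 2D/(ρv²S).
CD = 2 × 6.11×10^5 / (0.671 × 230² × 384) = 0.0897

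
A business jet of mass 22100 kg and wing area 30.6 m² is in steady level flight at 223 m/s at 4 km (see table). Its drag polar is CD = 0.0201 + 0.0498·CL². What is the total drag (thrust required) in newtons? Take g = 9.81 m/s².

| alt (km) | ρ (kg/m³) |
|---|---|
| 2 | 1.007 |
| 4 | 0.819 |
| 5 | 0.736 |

D = 16300 N

At 4 km, from the table: ρ = 0.819 kg/m³.
Weight W = mg = 22100 × 9.81 = 2.168×10^5 N; in level flight L = W.
q = ½ρv² = ½ × 0.819 × 223² = 20360 Pa.
CL = W/(q·S) = 2.168×10^5 / (20360 × 30.6) = 0.3479.
CD = 0.0201 + 0.0498 × 0.3479² = 0.02613.
D = q·S·CD = 20360 × 30.6 × 0.02613 = 16280 N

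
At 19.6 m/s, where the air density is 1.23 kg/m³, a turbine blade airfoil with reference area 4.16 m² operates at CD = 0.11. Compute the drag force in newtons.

D = 108 N

D = ½ρv²S·CD = ½ × 1.23 × 19.6² × 4.16 × 0.11 = 108 N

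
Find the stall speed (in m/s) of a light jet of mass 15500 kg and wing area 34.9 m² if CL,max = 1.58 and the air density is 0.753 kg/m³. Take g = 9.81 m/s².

Weight W = mg = 15500 × 9.81 = 1.521×10^5 N.
From L = ½ρV²S·CL,max = W: V_stall = √(2W/(ρSCL,max)) = √(2·1.521×10^5/(0.753·34.9·1.58))
V_stall = √7324 = 85.6 m/s

V_stall = 85.6 m/s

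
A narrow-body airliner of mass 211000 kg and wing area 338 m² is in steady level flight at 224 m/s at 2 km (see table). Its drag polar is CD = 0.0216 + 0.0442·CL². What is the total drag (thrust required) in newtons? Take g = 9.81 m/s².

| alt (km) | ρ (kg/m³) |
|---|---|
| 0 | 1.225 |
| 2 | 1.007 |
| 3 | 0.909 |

D = 2.07×10^5 N

At 2 km, from the table: ρ = 1.007 kg/m³.
Weight W = mg = 211000 × 9.81 = 2.0699×10^6 N; in level flight L = W.
q = ½ρv² = ½ × 1.007 × 224² = 25260 Pa.
CL = W/(q·S) = 2.0699×10^6 / (25260 × 338) = 0.2424.
CD = 0.0216 + 0.0442 × 0.2424² = 0.0242.
D = q·S·CD = 25260 × 338 × 0.0242 = 2.066×10^5 N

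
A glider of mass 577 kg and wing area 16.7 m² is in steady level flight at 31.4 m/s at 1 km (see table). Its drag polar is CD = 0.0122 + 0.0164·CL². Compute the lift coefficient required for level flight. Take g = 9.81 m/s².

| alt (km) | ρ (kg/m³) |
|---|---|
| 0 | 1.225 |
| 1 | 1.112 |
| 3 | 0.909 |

At 1 km, from the table: ρ = 1.112 kg/m³.
In steady level flight, lift balances weight: W = mg = 577 × 9.81 = 5660.4 N.
Dynamic pressure q = 0.5 × 1.112 × 31.4² = 548.2 Pa.
Required CL = L/(qS) = 5660.4/(548.2·16.7) = 0.6183.

CL = 0.618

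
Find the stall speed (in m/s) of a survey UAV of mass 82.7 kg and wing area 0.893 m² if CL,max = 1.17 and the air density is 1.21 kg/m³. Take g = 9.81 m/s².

Stall occurs when L = W at CL,max. W = mg = 82.7 × 9.81 = 811.3 N.
V_stall = √(2W/(ρ·S·CL,max)) = √(2 × 811.3 / (1.21 × 0.893 × 1.17))
V_stall = √1283 = 35.8 m/s

V_stall = 35.8 m/s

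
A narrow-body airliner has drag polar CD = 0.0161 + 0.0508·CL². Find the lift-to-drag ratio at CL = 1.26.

CD = 0.0161 + 0.0508 × 1.26² = 0.09675
L/D = CL/CD = 1.26 / 0.09675 = 13

L/D = 13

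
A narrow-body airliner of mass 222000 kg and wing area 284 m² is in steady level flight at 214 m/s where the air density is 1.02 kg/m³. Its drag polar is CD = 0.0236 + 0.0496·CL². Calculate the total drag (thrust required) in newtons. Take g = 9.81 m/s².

Weight W = mg = 222000 × 9.81 = 2.1778×10^6 N; in level flight L = W.
q = ½ρv² = ½ × 1.02 × 214² = 23360 Pa.
Required CL = L/(qS) = 2.1778×10^6/(23360·284) = 0.3283.
CD = 0.0236 + 0.0496 × 0.3283² = 0.02895.
D = q·S·CD = 23360 × 284 × 0.02895 = 1.92×10^5 N

D = 1.92×10^5 N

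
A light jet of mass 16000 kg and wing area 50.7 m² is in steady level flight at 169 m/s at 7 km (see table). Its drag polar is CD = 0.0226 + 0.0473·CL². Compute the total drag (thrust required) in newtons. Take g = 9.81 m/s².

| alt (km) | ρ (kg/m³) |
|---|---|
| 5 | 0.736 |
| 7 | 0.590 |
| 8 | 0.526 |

At 7 km, from the table: ρ = 0.590 kg/m³.
Weight W = mg = 16000 × 9.81 = 1.5696×10^5 N; in level flight L = W.
q = ½ρv² = ½ × 0.59 × 169² = 8425 Pa.
CL = 2W/(ρv²S) = 2×1.5696×10^5/(0.59×169²×50.7) = 0.3674.
CD = 0.0226 + 0.0473 × 0.3674² = 0.02899.
D = q·S·CD = 8425 × 50.7 × 0.02899 = 12380 N

D = 12400 N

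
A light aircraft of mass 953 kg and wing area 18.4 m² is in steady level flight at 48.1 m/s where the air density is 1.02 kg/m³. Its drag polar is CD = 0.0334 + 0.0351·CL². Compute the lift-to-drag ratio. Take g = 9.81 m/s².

Weight W = mg = 953 × 9.81 = 9348.9 N; in level flight L = W.
Dynamic pressure q = 0.5 × 1.02 × 48.1² = 1180 Pa.
CL = 2W/(ρv²S) = 2×9348.9/(1.02×48.1²×18.4) = 0.4306.
CD = 0.0334 + 0.0351 × 0.4306² = 0.03991.
L/D = CL/CD = 0.4306 / 0.03991 = 10.8

L/D = 10.8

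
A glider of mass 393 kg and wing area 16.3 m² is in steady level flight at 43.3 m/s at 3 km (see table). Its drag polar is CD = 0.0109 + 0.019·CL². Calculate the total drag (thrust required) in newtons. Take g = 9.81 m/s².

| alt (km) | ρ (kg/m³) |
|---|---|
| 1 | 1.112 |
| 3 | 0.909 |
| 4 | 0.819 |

D = 172 N

At 3 km, from the table: ρ = 0.909 kg/m³.
Level flight ⇒ L = W = m·g = 393 × 9.81 = 3855.3 N.
Dynamic pressure q = 0.5 × 0.909 × 43.3² = 852.1 Pa.
Required CL = L/(qS) = 3855.3/(852.1·16.3) = 0.2776.
CD = 0.0109 + 0.019 × 0.2776² = 0.01236.
D = q·S·CD = 852.1 × 16.3 × 0.01236 = 171.7 N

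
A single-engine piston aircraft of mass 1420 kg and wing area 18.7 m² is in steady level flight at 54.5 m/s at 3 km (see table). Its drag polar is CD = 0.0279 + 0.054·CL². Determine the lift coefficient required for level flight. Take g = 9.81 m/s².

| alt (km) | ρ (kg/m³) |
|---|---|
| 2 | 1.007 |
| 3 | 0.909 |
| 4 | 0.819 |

CL = 0.552

At 3 km, from the table: ρ = 0.909 kg/m³.
Level flight ⇒ L = W = m·g = 1420 × 9.81 = 13930 N.
Dynamic pressure q = 0.5 × 0.909 × 54.5² = 1350 Pa.
CL = W/(q·S) = 13930 / (1350 × 18.7) = 0.5518.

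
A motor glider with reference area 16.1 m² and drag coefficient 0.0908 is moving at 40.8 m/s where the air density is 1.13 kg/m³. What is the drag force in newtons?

Dynamic pressure q = ½ρv² = ½ × 1.13 × 40.8² = 940.5 Pa.
D = q·S·CD = 940.5 × 16.1 × 0.0908 = 1370 N

D = 1370 N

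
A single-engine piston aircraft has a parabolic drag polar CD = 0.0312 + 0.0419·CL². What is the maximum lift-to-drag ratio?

(L/D)max = 13.8

For CD = CD0 + K·CL², (L/D)max occurs at CL* = √(CD0/K) and equals 1/(2√(K·CD0)).
(L/D)max = 1/(2√(0.0419 × 0.0312)) = 1/(2 × 0.03616) = 13.8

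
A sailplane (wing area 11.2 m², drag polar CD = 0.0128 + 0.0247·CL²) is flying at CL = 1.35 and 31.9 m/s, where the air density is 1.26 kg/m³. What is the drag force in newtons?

D = 415 N

CD = 0.0128 + 0.0247 × 1.35² = 0.05782
D = ½ρv²S·CD = ½ × 1.26 × 31.9² × 11.2 × 0.05782 = 415 N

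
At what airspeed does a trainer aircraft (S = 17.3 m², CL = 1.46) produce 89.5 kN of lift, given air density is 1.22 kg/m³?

v = 76.2 m/s

L = ½ρv²S·CL ⇒ v = √(2L/(ρ·S·CL))
v = √(2 × 89500 / (1.22 × 17.3 × 1.46)) = √5809 = 76.2 m/s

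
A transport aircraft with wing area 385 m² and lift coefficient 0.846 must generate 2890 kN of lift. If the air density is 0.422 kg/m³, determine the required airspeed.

L = ½ρv²S·CL ⇒ v = √(2L/(ρ·S·CL))
v = √(2 × 2.89×10^6 / (0.422 × 385 × 0.846)) = √42050 = 205 m/s

v = 205 m/s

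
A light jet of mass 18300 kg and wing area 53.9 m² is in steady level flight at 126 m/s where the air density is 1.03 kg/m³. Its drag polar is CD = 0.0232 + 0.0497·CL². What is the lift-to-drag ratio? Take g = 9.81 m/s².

L/D = 13

Level flight ⇒ L = W = m·g = 18300 × 9.81 = 1.7952×10^5 N.
Dynamic pressure q = 0.5 × 1.03 × 126² = 8176 Pa.
CL = W/(q·S) = 1.7952×10^5 / (8176 × 53.9) = 0.4074.
CD = 0.0232 + 0.0497 × 0.4074² = 0.03145.
L/D = CL/CD = 0.4074 / 0.03145 = 13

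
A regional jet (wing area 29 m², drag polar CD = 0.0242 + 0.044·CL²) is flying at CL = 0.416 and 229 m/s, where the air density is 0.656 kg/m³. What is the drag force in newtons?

D = 15900 N

CD = 0.0242 + 0.044 × 0.416² = 0.03181
D = ½ρv²S·CD = ½ × 0.656 × 229² × 29 × 0.03181 = 15900 N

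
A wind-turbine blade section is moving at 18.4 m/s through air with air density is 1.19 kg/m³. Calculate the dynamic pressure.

q = ½ρv² = ½ × 1.19 × 18.4² = 201 Pa

q = 201 Pa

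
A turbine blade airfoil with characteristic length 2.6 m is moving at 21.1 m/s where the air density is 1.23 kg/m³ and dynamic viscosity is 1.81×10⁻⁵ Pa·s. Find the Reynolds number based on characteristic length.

Re = 3.73×10^6

Re = ρ·v·c/μ = 1.23 × 21.1 × 2.6 / (1.81×10⁻⁵) = 3.73×10^6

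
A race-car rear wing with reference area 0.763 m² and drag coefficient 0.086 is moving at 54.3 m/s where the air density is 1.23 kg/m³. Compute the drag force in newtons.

Dynamic pressure q = ½ρv² = ½ × 1.23 × 54.3² = 1813 Pa.
D = q·S·CD = 1813 × 0.763 × 0.086 = 119 N

D = 119 N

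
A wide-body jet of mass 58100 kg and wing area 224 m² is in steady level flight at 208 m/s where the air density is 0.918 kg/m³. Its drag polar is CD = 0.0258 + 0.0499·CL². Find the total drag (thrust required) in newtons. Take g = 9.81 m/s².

In steady level flight, lift balances weight: W = mg = 58100 × 9.81 = 5.6996×10^5 N.
q = ½ρv² = ½ × 0.918 × 208² = 19860 Pa.
Required CL = L/(qS) = 5.6996×10^5/(19860·224) = 0.1281.
CD = 0.0258 + 0.0499 × 0.1281² = 0.02662.
D = q·S·CD = 19860 × 224 × 0.02662 = 1.184×10^5 N

D = 1.18×10^5 N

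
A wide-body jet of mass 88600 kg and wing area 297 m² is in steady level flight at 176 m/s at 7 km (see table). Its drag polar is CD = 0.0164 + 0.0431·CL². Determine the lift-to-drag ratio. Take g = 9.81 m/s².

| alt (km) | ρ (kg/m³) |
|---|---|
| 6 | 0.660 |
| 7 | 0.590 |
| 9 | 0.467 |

At 7 km, from the table: ρ = 0.590 kg/m³.
Weight W = mg = 88600 × 9.81 = 8.6917×10^5 N; in level flight L = W.
Dynamic pressure q = 0.5 × 0.59 × 176² = 9138 Pa.
CL = W/(q·S) = 8.6917×10^5 / (9138 × 297) = 0.3203.
CD = 0.0164 + 0.0431 × 0.3203² = 0.02082.
L/D = CL/CD = 0.3203 / 0.02082 = 15.4

L/D = 15.4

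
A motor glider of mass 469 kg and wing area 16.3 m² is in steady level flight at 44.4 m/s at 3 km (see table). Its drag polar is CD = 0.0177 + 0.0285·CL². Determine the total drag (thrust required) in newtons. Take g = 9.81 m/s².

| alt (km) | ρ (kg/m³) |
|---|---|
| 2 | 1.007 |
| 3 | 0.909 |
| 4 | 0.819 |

At 3 km, from the table: ρ = 0.909 kg/m³.
Weight W = mg = 469 × 9.81 = 4600.9 N; in level flight L = W.
q = ½ρv² = ½ × 0.909 × 44.4² = 896 Pa.
CL = W/(q·S) = 4600.9 / (896 × 16.3) = 0.315.
CD = 0.0177 + 0.0285 × 0.315² = 0.02053.
D = q·S·CD = 896 × 16.3 × 0.02053 = 299.8 N

D = 300 N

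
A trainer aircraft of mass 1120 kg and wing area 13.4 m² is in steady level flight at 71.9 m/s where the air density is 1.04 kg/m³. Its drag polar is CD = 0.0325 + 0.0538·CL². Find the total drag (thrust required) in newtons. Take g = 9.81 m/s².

D = 1350 N

In steady level flight, lift balances weight: W = mg = 1120 × 9.81 = 10987 N.
Dynamic pressure q = 0.5 × 1.04 × 71.9² = 2688 Pa.
CL = 2W/(ρv²S) = 2×10987/(1.04×71.9²×13.4) = 0.305.
CD = 0.0325 + 0.0538 × 0.305² = 0.03751.
D = q·S·CD = 2688 × 13.4 × 0.03751 = 1351 N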